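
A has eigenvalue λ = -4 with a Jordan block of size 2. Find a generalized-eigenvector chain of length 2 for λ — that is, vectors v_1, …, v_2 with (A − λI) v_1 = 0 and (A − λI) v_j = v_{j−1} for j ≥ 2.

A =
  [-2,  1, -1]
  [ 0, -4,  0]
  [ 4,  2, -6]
A Jordan chain for λ = -4 of length 2:
v_1 = (2, 0, 4)ᵀ
v_2 = (1, 0, 0)ᵀ

Let N = A − (-4)·I. We want v_2 with N^2 v_2 = 0 but N^1 v_2 ≠ 0; then v_{j-1} := N · v_j for j = 2, …, 2.

Pick v_2 = (1, 0, 0)ᵀ.
Then v_1 = N · v_2 = (2, 0, 4)ᵀ.

Sanity check: (A − (-4)·I) v_1 = (0, 0, 0)ᵀ = 0. ✓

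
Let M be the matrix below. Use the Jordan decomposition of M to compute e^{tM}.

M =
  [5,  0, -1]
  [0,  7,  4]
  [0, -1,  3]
e^{tM} =
  [exp(5*t), t^2*exp(5*t)/2, t^2*exp(5*t) - t*exp(5*t)]
  [0, 2*t*exp(5*t) + exp(5*t), 4*t*exp(5*t)]
  [0, -t*exp(5*t), -2*t*exp(5*t) + exp(5*t)]

Strategy: write M = P · J · P⁻¹ where J is a Jordan canonical form, so e^{tM} = P · e^{tJ} · P⁻¹, and e^{tJ} can be computed block-by-block.

M has Jordan form
J =
  [5, 1, 0]
  [0, 5, 1]
  [0, 0, 5]
(up to reordering of blocks).

Per-block formulas:
  For a 3×3 Jordan block J_3(5): exp(t · J_3(5)) = e^(5t)·(I + t·N + (t^2/2)·N^2), where N is the 3×3 nilpotent shift.

After assembling e^{tJ} and conjugating by P, we get:

e^{tM} =
  [exp(5*t), t^2*exp(5*t)/2, t^2*exp(5*t) - t*exp(5*t)]
  [0, 2*t*exp(5*t) + exp(5*t), 4*t*exp(5*t)]
  [0, -t*exp(5*t), -2*t*exp(5*t) + exp(5*t)]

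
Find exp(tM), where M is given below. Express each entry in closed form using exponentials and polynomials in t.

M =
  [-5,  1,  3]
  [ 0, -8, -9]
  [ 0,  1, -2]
e^{tM} =
  [exp(-5*t), t*exp(-5*t), 3*t*exp(-5*t)]
  [0, -3*t*exp(-5*t) + exp(-5*t), -9*t*exp(-5*t)]
  [0, t*exp(-5*t), 3*t*exp(-5*t) + exp(-5*t)]

Strategy: write M = P · J · P⁻¹ where J is a Jordan canonical form, so e^{tM} = P · e^{tJ} · P⁻¹, and e^{tJ} can be computed block-by-block.

M has Jordan form
J =
  [-5,  1,  0]
  [ 0, -5,  0]
  [ 0,  0, -5]
(up to reordering of blocks).

Per-block formulas:
  For a 1×1 block at λ = -5: exp(t · [-5]) = [e^(-5t)].
  For a 2×2 Jordan block J_2(-5): exp(t · J_2(-5)) = e^(-5t)·(I + t·N), where N is the 2×2 nilpotent shift.

After assembling e^{tJ} and conjugating by P, we get:

e^{tM} =
  [exp(-5*t), t*exp(-5*t), 3*t*exp(-5*t)]
  [0, -3*t*exp(-5*t) + exp(-5*t), -9*t*exp(-5*t)]
  [0, t*exp(-5*t), 3*t*exp(-5*t) + exp(-5*t)]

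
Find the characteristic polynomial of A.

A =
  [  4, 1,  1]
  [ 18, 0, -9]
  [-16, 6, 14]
x^3 - 18*x^2 + 108*x - 216

Expanding det(x·I − A) (e.g. by cofactor expansion or by noting that A is similar to its Jordan form J, which has the same characteristic polynomial as A) gives
  χ_A(x) = x^3 - 18*x^2 + 108*x - 216
which factors as (x - 6)^3. The eigenvalues (with algebraic multiplicities) are λ = 6 with multiplicity 3.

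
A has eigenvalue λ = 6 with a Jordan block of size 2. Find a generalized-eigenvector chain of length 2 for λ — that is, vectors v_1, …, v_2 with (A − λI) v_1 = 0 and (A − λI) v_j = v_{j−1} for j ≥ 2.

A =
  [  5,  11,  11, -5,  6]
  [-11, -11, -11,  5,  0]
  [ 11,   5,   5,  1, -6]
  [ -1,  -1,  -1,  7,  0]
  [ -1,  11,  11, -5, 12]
A Jordan chain for λ = 6 of length 2:
v_1 = (-1, 1, -1, -1, -1)ᵀ
v_2 = (1, -2, 2, 0, 0)ᵀ

Let N = A − (6)·I. We want v_2 with N^2 v_2 = 0 but N^1 v_2 ≠ 0; then v_{j-1} := N · v_j for j = 2, …, 2.

Pick v_2 = (1, -2, 2, 0, 0)ᵀ.
Then v_1 = N · v_2 = (-1, 1, -1, -1, -1)ᵀ.

Sanity check: (A − (6)·I) v_1 = (0, 0, 0, 0, 0)ᵀ = 0. ✓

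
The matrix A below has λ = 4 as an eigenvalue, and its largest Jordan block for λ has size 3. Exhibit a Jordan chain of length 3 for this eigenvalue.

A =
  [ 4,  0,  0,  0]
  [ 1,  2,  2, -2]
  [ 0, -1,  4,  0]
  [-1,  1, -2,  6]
A Jordan chain for λ = 4 of length 3:
v_1 = (0, 0, -1, -1)ᵀ
v_2 = (0, 1, 0, -1)ᵀ
v_3 = (1, 0, 0, 0)ᵀ

Let N = A − (4)·I. We want v_3 with N^3 v_3 = 0 but N^2 v_3 ≠ 0; then v_{j-1} := N · v_j for j = 3, …, 2.

Pick v_3 = (1, 0, 0, 0)ᵀ.
Then v_2 = N · v_3 = (0, 1, 0, -1)ᵀ.
Then v_1 = N · v_2 = (0, 0, -1, -1)ᵀ.

Sanity check: (A − (4)·I) v_1 = (0, 0, 0, 0)ᵀ = 0. ✓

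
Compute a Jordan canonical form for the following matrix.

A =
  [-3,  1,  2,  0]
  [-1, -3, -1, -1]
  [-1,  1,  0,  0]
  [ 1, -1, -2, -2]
J_3(-2) ⊕ J_1(-2)

The characteristic polynomial is
  det(x·I − A) = x^4 + 8*x^3 + 24*x^2 + 32*x + 16 = (x + 2)^4

Eigenvalues and multiplicities (the geometric multiplicity of λ is n − rank(A − λI), which equals the number of Jordan blocks for λ):
  λ = -2: algebraic multiplicity = 4, geometric multiplicity = 2

Determining the block sizes for each eigenvalue:
  λ = -2: with am = 4 and gm = 2, the partition is not yet determined (e.g. several partitions of 4 into 2 parts exist). Let N = A − (-2)·I. Computing rank(N^1) = 2, rank(N^2) = 1, rank(N^3) = 0; the number of blocks of size ≥ j is rank(N^{j−1}) − rank(N^j), giving [2, 1, 1]. So we have 1 block(s) of size 3, 1 block(s) of size 1 → block sizes [3, 1]

Assembling the blocks gives a Jordan form
J =
  [-2,  1,  0,  0]
  [ 0, -2,  1,  0]
  [ 0,  0, -2,  0]
  [ 0,  0,  0, -2]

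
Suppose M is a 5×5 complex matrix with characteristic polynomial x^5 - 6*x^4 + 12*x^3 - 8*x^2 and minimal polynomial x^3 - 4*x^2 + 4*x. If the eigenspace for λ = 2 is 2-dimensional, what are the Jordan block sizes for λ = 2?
Block sizes for λ = 2: [2, 1]

Step 1 — from the characteristic polynomial, algebraic multiplicity of λ = 2 is 3. From dim ker(M − (2)·I) = 2, there are exactly 2 Jordan blocks for λ = 2.
Step 2 — from the minimal polynomial, the factor (x − 2)^2 tells us the largest block for λ = 2 has size 2.
Step 3 — with total size 3, 2 blocks, and largest block 2, the block sizes (in nonincreasing order) are [2, 1].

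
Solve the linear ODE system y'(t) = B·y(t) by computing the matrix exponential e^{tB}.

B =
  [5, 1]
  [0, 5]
e^{tB} =
  [exp(5*t), t*exp(5*t)]
  [0, exp(5*t)]

Strategy: write B = P · J · P⁻¹ where J is a Jordan canonical form, so e^{tB} = P · e^{tJ} · P⁻¹, and e^{tJ} can be computed block-by-block.

B has Jordan form
J =
  [5, 1]
  [0, 5]
(up to reordering of blocks).

Per-block formulas:
  For a 2×2 Jordan block J_2(5): exp(t · J_2(5)) = e^(5t)·(I + t·N), where N is the 2×2 nilpotent shift.

After assembling e^{tJ} and conjugating by P, we get:

e^{tB} =
  [exp(5*t), t*exp(5*t)]
  [0, exp(5*t)]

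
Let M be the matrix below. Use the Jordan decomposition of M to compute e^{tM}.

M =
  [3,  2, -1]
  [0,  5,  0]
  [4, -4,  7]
e^{tM} =
  [-2*t*exp(5*t) + exp(5*t), 2*t*exp(5*t), -t*exp(5*t)]
  [0, exp(5*t), 0]
  [4*t*exp(5*t), -4*t*exp(5*t), 2*t*exp(5*t) + exp(5*t)]

Strategy: write M = P · J · P⁻¹ where J is a Jordan canonical form, so e^{tM} = P · e^{tJ} · P⁻¹, and e^{tJ} can be computed block-by-block.

M has Jordan form
J =
  [5, 1, 0]
  [0, 5, 0]
  [0, 0, 5]
(up to reordering of blocks).

Per-block formulas:
  For a 1×1 block at λ = 5: exp(t · [5]) = [e^(5t)].
  For a 2×2 Jordan block J_2(5): exp(t · J_2(5)) = e^(5t)·(I + t·N), where N is the 2×2 nilpotent shift.

After assembling e^{tJ} and conjugating by P, we get:

e^{tM} =
  [-2*t*exp(5*t) + exp(5*t), 2*t*exp(5*t), -t*exp(5*t)]
  [0, exp(5*t), 0]
  [4*t*exp(5*t), -4*t*exp(5*t), 2*t*exp(5*t) + exp(5*t)]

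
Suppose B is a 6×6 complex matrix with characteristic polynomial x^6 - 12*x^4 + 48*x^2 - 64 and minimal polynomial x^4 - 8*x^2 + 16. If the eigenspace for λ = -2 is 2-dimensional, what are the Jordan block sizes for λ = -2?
Block sizes for λ = -2: [2, 1]

Step 1 — from the characteristic polynomial, algebraic multiplicity of λ = -2 is 3. From dim ker(B − (-2)·I) = 2, there are exactly 2 Jordan blocks for λ = -2.
Step 2 — from the minimal polynomial, the factor (x + 2)^2 tells us the largest block for λ = -2 has size 2.
Step 3 — with total size 3, 2 blocks, and largest block 2, the block sizes (in nonincreasing order) are [2, 1].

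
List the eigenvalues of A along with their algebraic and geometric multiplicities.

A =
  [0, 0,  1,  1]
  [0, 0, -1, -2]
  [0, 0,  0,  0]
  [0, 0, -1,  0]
λ = 0: alg = 4, geom = 2

Step 1 — factor the characteristic polynomial to read off the algebraic multiplicities:
  χ_A(x) = x^4

Step 2 — compute geometric multiplicities via the rank-nullity identity g(λ) = n − rank(A − λI):
  rank(A − (0)·I) = 2, so dim ker(A − (0)·I) = n − 2 = 2

Summary:
  λ = 0: algebraic multiplicity = 4, geometric multiplicity = 2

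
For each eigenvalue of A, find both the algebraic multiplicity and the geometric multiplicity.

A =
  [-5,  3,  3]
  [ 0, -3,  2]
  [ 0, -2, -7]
λ = -5: alg = 3, geom = 2

Step 1 — factor the characteristic polynomial to read off the algebraic multiplicities:
  χ_A(x) = (x + 5)^3

Step 2 — compute geometric multiplicities via the rank-nullity identity g(λ) = n − rank(A − λI):
  rank(A − (-5)·I) = 1, so dim ker(A − (-5)·I) = n − 1 = 2

Summary:
  λ = -5: algebraic multiplicity = 3, geometric multiplicity = 2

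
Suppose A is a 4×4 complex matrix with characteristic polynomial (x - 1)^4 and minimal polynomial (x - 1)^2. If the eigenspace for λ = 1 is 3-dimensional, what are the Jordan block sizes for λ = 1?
Block sizes for λ = 1: [2, 1, 1]

Step 1 — from the characteristic polynomial, algebraic multiplicity of λ = 1 is 4. From dim ker(A − (1)·I) = 3, there are exactly 3 Jordan blocks for λ = 1.
Step 2 — from the minimal polynomial, the factor (x − 1)^2 tells us the largest block for λ = 1 has size 2.
Step 3 — with total size 4, 3 blocks, and largest block 2, the block sizes (in nonincreasing order) are [2, 1, 1].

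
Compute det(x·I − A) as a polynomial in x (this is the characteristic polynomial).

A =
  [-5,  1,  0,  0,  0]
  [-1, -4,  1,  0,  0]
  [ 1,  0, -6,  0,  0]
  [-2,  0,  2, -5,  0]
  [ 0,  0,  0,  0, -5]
x^5 + 25*x^4 + 250*x^3 + 1250*x^2 + 3125*x + 3125

Expanding det(x·I − A) (e.g. by cofactor expansion or by noting that A is similar to its Jordan form J, which has the same characteristic polynomial as A) gives
  χ_A(x) = x^5 + 25*x^4 + 250*x^3 + 1250*x^2 + 3125*x + 3125
which factors as (x + 5)^5. The eigenvalues (with algebraic multiplicities) are λ = -5 with multiplicity 5.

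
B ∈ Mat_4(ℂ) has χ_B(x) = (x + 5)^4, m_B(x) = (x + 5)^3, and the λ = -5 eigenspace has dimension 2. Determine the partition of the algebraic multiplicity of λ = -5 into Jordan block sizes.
Block sizes for λ = -5: [3, 1]

Step 1 — from the characteristic polynomial, algebraic multiplicity of λ = -5 is 4. From dim ker(B − (-5)·I) = 2, there are exactly 2 Jordan blocks for λ = -5.
Step 2 — from the minimal polynomial, the factor (x + 5)^3 tells us the largest block for λ = -5 has size 3.
Step 3 — with total size 4, 2 blocks, and largest block 3, the block sizes (in nonincreasing order) are [3, 1].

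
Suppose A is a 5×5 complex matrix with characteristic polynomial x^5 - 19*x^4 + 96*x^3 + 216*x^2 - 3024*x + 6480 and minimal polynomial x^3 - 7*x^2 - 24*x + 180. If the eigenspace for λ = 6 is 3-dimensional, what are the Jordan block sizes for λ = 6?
Block sizes for λ = 6: [2, 1, 1]

Step 1 — from the characteristic polynomial, algebraic multiplicity of λ = 6 is 4. From dim ker(A − (6)·I) = 3, there are exactly 3 Jordan blocks for λ = 6.
Step 2 — from the minimal polynomial, the factor (x − 6)^2 tells us the largest block for λ = 6 has size 2.
Step 3 — with total size 4, 3 blocks, and largest block 2, the block sizes (in nonincreasing order) are [2, 1, 1].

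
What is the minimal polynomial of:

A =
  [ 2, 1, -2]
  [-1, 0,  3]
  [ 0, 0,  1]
x^3 - 3*x^2 + 3*x - 1

The characteristic polynomial is χ_A(x) = (x - 1)^3, so the eigenvalues are known. The minimal polynomial is
  m_A(x) = Π_λ (x − λ)^{k_λ}
where k_λ is the size of the *largest* Jordan block for λ (equivalently, the smallest k with (A − λI)^k v = 0 for every generalised eigenvector v of λ).

  λ = 1: largest Jordan block has size 3, contributing (x − 1)^3

So m_A(x) = (x - 1)^3 = x^3 - 3*x^2 + 3*x - 1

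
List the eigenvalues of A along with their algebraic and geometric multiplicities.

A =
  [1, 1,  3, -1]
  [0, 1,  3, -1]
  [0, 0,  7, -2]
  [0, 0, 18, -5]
λ = 1: alg = 4, geom = 2

Step 1 — factor the characteristic polynomial to read off the algebraic multiplicities:
  χ_A(x) = (x - 1)^4

Step 2 — compute geometric multiplicities via the rank-nullity identity g(λ) = n − rank(A − λI):
  rank(A − (1)·I) = 2, so dim ker(A − (1)·I) = n − 2 = 2

Summary:
  λ = 1: algebraic multiplicity = 4, geometric multiplicity = 2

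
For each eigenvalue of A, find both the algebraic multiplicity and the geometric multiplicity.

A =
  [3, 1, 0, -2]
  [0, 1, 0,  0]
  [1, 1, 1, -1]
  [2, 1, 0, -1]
λ = 1: alg = 4, geom = 2

Step 1 — factor the characteristic polynomial to read off the algebraic multiplicities:
  χ_A(x) = (x - 1)^4

Step 2 — compute geometric multiplicities via the rank-nullity identity g(λ) = n − rank(A − λI):
  rank(A − (1)·I) = 2, so dim ker(A − (1)·I) = n − 2 = 2

Summary:
  λ = 1: algebraic multiplicity = 4, geometric multiplicity = 2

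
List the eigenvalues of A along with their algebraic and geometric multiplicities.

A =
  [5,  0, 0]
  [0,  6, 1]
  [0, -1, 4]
λ = 5: alg = 3, geom = 2

Step 1 — factor the characteristic polynomial to read off the algebraic multiplicities:
  χ_A(x) = (x - 5)^3

Step 2 — compute geometric multiplicities via the rank-nullity identity g(λ) = n − rank(A − λI):
  rank(A − (5)·I) = 1, so dim ker(A − (5)·I) = n − 1 = 2

Summary:
  λ = 5: algebraic multiplicity = 3, geometric multiplicity = 2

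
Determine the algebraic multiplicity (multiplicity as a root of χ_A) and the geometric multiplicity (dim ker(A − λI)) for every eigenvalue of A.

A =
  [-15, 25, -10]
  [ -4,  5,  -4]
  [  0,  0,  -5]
λ = -5: alg = 3, geom = 2

Step 1 — factor the characteristic polynomial to read off the algebraic multiplicities:
  χ_A(x) = (x + 5)^3

Step 2 — compute geometric multiplicities via the rank-nullity identity g(λ) = n − rank(A − λI):
  rank(A − (-5)·I) = 1, so dim ker(A − (-5)·I) = n − 1 = 2

Summary:
  λ = -5: algebraic multiplicity = 3, geometric multiplicity = 2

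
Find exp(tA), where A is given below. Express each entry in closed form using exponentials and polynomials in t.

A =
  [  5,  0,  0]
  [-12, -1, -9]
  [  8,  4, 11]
e^{tA} =
  [exp(5*t), 0, 0]
  [-12*t*exp(5*t), -6*t*exp(5*t) + exp(5*t), -9*t*exp(5*t)]
  [8*t*exp(5*t), 4*t*exp(5*t), 6*t*exp(5*t) + exp(5*t)]

Strategy: write A = P · J · P⁻¹ where J is a Jordan canonical form, so e^{tA} = P · e^{tJ} · P⁻¹, and e^{tJ} can be computed block-by-block.

A has Jordan form
J =
  [5, 1, 0]
  [0, 5, 0]
  [0, 0, 5]
(up to reordering of blocks).

Per-block formulas:
  For a 2×2 Jordan block J_2(5): exp(t · J_2(5)) = e^(5t)·(I + t·N), where N is the 2×2 nilpotent shift.
  For a 1×1 block at λ = 5: exp(t · [5]) = [e^(5t)].

After assembling e^{tJ} and conjugating by P, we get:

e^{tA} =
  [exp(5*t), 0, 0]
  [-12*t*exp(5*t), -6*t*exp(5*t) + exp(5*t), -9*t*exp(5*t)]
  [8*t*exp(5*t), 4*t*exp(5*t), 6*t*exp(5*t) + exp(5*t)]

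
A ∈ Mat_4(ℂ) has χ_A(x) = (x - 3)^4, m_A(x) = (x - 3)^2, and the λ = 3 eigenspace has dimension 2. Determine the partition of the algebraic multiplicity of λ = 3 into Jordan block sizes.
Block sizes for λ = 3: [2, 2]

Step 1 — from the characteristic polynomial, algebraic multiplicity of λ = 3 is 4. From dim ker(A − (3)·I) = 2, there are exactly 2 Jordan blocks for λ = 3.
Step 2 — from the minimal polynomial, the factor (x − 3)^2 tells us the largest block for λ = 3 has size 2.
Step 3 — with total size 4, 2 blocks, and largest block 2, the block sizes (in nonincreasing order) are [2, 2].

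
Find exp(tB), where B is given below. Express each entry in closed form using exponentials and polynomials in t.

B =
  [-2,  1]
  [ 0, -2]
e^{tB} =
  [exp(-2*t), t*exp(-2*t)]
  [0, exp(-2*t)]

Strategy: write B = P · J · P⁻¹ where J is a Jordan canonical form, so e^{tB} = P · e^{tJ} · P⁻¹, and e^{tJ} can be computed block-by-block.

B has Jordan form
J =
  [-2,  1]
  [ 0, -2]
(up to reordering of blocks).

Per-block formulas:
  For a 2×2 Jordan block J_2(-2): exp(t · J_2(-2)) = e^(-2t)·(I + t·N), where N is the 2×2 nilpotent shift.

After assembling e^{tJ} and conjugating by P, we get:

e^{tB} =
  [exp(-2*t), t*exp(-2*t)]
  [0, exp(-2*t)]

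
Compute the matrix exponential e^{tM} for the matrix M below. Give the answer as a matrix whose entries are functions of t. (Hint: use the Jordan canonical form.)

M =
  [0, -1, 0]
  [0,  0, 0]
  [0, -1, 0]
e^{tM} =
  [1, -t, 0]
  [0, 1, 0]
  [0, -t, 1]

Strategy: write M = P · J · P⁻¹ where J is a Jordan canonical form, so e^{tM} = P · e^{tJ} · P⁻¹, and e^{tJ} can be computed block-by-block.

M has Jordan form
J =
  [0, 1, 0]
  [0, 0, 0]
  [0, 0, 0]
(up to reordering of blocks).

Per-block formulas:
  For a 1×1 block at λ = 0: exp(t · [0]) = [e^(0t)].
  For a 2×2 Jordan block J_2(0): exp(t · J_2(0)) = e^(0t)·(I + t·N), where N is the 2×2 nilpotent shift.

After assembling e^{tJ} and conjugating by P, we get:

e^{tM} =
  [1, -t, 0]
  [0, 1, 0]
  [0, -t, 1]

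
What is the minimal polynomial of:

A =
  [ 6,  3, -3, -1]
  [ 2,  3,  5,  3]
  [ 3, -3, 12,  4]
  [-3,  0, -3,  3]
x^2 - 12*x + 36

The characteristic polynomial is χ_A(x) = (x - 6)^4, so the eigenvalues are known. The minimal polynomial is
  m_A(x) = Π_λ (x − λ)^{k_λ}
where k_λ is the size of the *largest* Jordan block for λ (equivalently, the smallest k with (A − λI)^k v = 0 for every generalised eigenvector v of λ).

  λ = 6: largest Jordan block has size 2, contributing (x − 6)^2

So m_A(x) = (x - 6)^2 = x^2 - 12*x + 36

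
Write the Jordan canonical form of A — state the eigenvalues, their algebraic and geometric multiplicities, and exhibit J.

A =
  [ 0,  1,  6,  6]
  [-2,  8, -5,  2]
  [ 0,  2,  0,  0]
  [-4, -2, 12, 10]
J_3(4) ⊕ J_1(6)

The characteristic polynomial is
  det(x·I − A) = x^4 - 18*x^3 + 120*x^2 - 352*x + 384 = (x - 6)*(x - 4)^3

Eigenvalues and multiplicities (the geometric multiplicity of λ is n − rank(A − λI), which equals the number of Jordan blocks for λ):
  λ = 4: algebraic multiplicity = 3, geometric multiplicity = 1
  λ = 6: algebraic multiplicity = 1, geometric multiplicity = 1

Determining the block sizes for each eigenvalue:
  λ = 4: one block (gm = 1), so the single block has size am = 3 → block sizes [3]
  λ = 6: one block (gm = 1), so the single block has size am = 1 → block sizes [1]

Assembling the blocks gives a Jordan form
J =
  [4, 1, 0, 0]
  [0, 4, 1, 0]
  [0, 0, 4, 0]
  [0, 0, 0, 6]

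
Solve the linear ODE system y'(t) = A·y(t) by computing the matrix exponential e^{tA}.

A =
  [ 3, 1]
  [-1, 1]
e^{tA} =
  [t*exp(2*t) + exp(2*t), t*exp(2*t)]
  [-t*exp(2*t), -t*exp(2*t) + exp(2*t)]

Strategy: write A = P · J · P⁻¹ where J is a Jordan canonical form, so e^{tA} = P · e^{tJ} · P⁻¹, and e^{tJ} can be computed block-by-block.

A has Jordan form
J =
  [2, 1]
  [0, 2]
(up to reordering of blocks).

Per-block formulas:
  For a 2×2 Jordan block J_2(2): exp(t · J_2(2)) = e^(2t)·(I + t·N), where N is the 2×2 nilpotent shift.

After assembling e^{tJ} and conjugating by P, we get:

e^{tA} =
  [t*exp(2*t) + exp(2*t), t*exp(2*t)]
  [-t*exp(2*t), -t*exp(2*t) + exp(2*t)]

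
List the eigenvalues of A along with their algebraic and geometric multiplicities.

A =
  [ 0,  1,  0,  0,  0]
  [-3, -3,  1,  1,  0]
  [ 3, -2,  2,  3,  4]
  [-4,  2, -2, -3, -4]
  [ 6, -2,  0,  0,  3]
λ = -1: alg = 4, geom = 2; λ = 3: alg = 1, geom = 1

Step 1 — factor the characteristic polynomial to read off the algebraic multiplicities:
  χ_A(x) = (x - 3)*(x + 1)^4

Step 2 — compute geometric multiplicities via the rank-nullity identity g(λ) = n − rank(A − λI):
  rank(A − (-1)·I) = 3, so dim ker(A − (-1)·I) = n − 3 = 2
  rank(A − (3)·I) = 4, so dim ker(A − (3)·I) = n − 4 = 1

Summary:
  λ = -1: algebraic multiplicity = 4, geometric multiplicity = 2
  λ = 3: algebraic multiplicity = 1, geometric multiplicity = 1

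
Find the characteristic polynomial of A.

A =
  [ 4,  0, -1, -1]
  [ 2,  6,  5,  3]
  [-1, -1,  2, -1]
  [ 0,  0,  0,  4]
x^4 - 16*x^3 + 96*x^2 - 256*x + 256

Expanding det(x·I − A) (e.g. by cofactor expansion or by noting that A is similar to its Jordan form J, which has the same characteristic polynomial as A) gives
  χ_A(x) = x^4 - 16*x^3 + 96*x^2 - 256*x + 256
which factors as (x - 4)^4. The eigenvalues (with algebraic multiplicities) are λ = 4 with multiplicity 4.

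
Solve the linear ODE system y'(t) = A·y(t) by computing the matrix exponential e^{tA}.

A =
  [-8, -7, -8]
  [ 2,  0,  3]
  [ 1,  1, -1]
e^{tA} =
  [3*t^2*exp(-3*t)/2 - 5*t*exp(-3*t) + exp(-3*t), 3*t^2*exp(-3*t) - 7*t*exp(-3*t), 3*t^2*exp(-3*t)/2 - 8*t*exp(-3*t)]
  [-t^2*exp(-3*t)/2 + 2*t*exp(-3*t), -t^2*exp(-3*t) + 3*t*exp(-3*t) + exp(-3*t), -t^2*exp(-3*t)/2 + 3*t*exp(-3*t)]
  [-t^2*exp(-3*t)/2 + t*exp(-3*t), -t^2*exp(-3*t) + t*exp(-3*t), -t^2*exp(-3*t)/2 + 2*t*exp(-3*t) + exp(-3*t)]

Strategy: write A = P · J · P⁻¹ where J is a Jordan canonical form, so e^{tA} = P · e^{tJ} · P⁻¹, and e^{tJ} can be computed block-by-block.

A has Jordan form
J =
  [-3,  1,  0]
  [ 0, -3,  1]
  [ 0,  0, -3]
(up to reordering of blocks).

Per-block formulas:
  For a 3×3 Jordan block J_3(-3): exp(t · J_3(-3)) = e^(-3t)·(I + t·N + (t^2/2)·N^2), where N is the 3×3 nilpotent shift.

After assembling e^{tJ} and conjugating by P, we get:

e^{tA} =
  [3*t^2*exp(-3*t)/2 - 5*t*exp(-3*t) + exp(-3*t), 3*t^2*exp(-3*t) - 7*t*exp(-3*t), 3*t^2*exp(-3*t)/2 - 8*t*exp(-3*t)]
  [-t^2*exp(-3*t)/2 + 2*t*exp(-3*t), -t^2*exp(-3*t) + 3*t*exp(-3*t) + exp(-3*t), -t^2*exp(-3*t)/2 + 3*t*exp(-3*t)]
  [-t^2*exp(-3*t)/2 + t*exp(-3*t), -t^2*exp(-3*t) + t*exp(-3*t), -t^2*exp(-3*t)/2 + 2*t*exp(-3*t) + exp(-3*t)]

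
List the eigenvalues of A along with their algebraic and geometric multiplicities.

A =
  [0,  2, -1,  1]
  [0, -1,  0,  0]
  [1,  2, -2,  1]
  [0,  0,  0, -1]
λ = -1: alg = 4, geom = 3

Step 1 — factor the characteristic polynomial to read off the algebraic multiplicities:
  χ_A(x) = (x + 1)^4

Step 2 — compute geometric multiplicities via the rank-nullity identity g(λ) = n − rank(A − λI):
  rank(A − (-1)·I) = 1, so dim ker(A − (-1)·I) = n − 1 = 3

Summary:
  λ = -1: algebraic multiplicity = 4, geometric multiplicity = 3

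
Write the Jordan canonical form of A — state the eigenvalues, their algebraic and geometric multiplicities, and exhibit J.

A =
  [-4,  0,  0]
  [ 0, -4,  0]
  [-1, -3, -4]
J_2(-4) ⊕ J_1(-4)

The characteristic polynomial is
  det(x·I − A) = x^3 + 12*x^2 + 48*x + 64 = (x + 4)^3

Eigenvalues and multiplicities (the geometric multiplicity of λ is n − rank(A − λI), which equals the number of Jordan blocks for λ):
  λ = -4: algebraic multiplicity = 3, geometric multiplicity = 2

Determining the block sizes for each eigenvalue:
  λ = -4: 2 blocks summing to 3 forces exactly one block of size 2 and the rest size 1 → block sizes [2, 1]

Assembling the blocks gives a Jordan form
J =
  [-4,  1,  0]
  [ 0, -4,  0]
  [ 0,  0, -4]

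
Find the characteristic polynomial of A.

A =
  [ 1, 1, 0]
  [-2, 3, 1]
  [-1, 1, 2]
x^3 - 6*x^2 + 12*x - 8

Expanding det(x·I − A) (e.g. by cofactor expansion or by noting that A is similar to its Jordan form J, which has the same characteristic polynomial as A) gives
  χ_A(x) = x^3 - 6*x^2 + 12*x - 8
which factors as (x - 2)^3. The eigenvalues (with algebraic multiplicities) are λ = 2 with multiplicity 3.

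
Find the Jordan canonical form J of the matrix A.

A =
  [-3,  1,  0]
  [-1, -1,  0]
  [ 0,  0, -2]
J_2(-2) ⊕ J_1(-2)

The characteristic polynomial is
  det(x·I − A) = x^3 + 6*x^2 + 12*x + 8 = (x + 2)^3

Eigenvalues and multiplicities (the geometric multiplicity of λ is n − rank(A − λI), which equals the number of Jordan blocks for λ):
  λ = -2: algebraic multiplicity = 3, geometric multiplicity = 2

Determining the block sizes for each eigenvalue:
  λ = -2: 2 blocks summing to 3 forces exactly one block of size 2 and the rest size 1 → block sizes [2, 1]

Assembling the blocks gives a Jordan form
J =
  [-2,  1,  0]
  [ 0, -2,  0]
  [ 0,  0, -2]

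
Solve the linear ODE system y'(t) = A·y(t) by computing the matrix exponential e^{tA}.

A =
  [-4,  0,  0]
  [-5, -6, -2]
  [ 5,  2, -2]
e^{tA} =
  [exp(-4*t), 0, 0]
  [-5*t*exp(-4*t), -2*t*exp(-4*t) + exp(-4*t), -2*t*exp(-4*t)]
  [5*t*exp(-4*t), 2*t*exp(-4*t), 2*t*exp(-4*t) + exp(-4*t)]

Strategy: write A = P · J · P⁻¹ where J is a Jordan canonical form, so e^{tA} = P · e^{tJ} · P⁻¹, and e^{tJ} can be computed block-by-block.

A has Jordan form
J =
  [-4,  1,  0]
  [ 0, -4,  0]
  [ 0,  0, -4]
(up to reordering of blocks).

Per-block formulas:
  For a 2×2 Jordan block J_2(-4): exp(t · J_2(-4)) = e^(-4t)·(I + t·N), where N is the 2×2 nilpotent shift.
  For a 1×1 block at λ = -4: exp(t · [-4]) = [e^(-4t)].

After assembling e^{tJ} and conjugating by P, we get:

e^{tA} =
  [exp(-4*t), 0, 0]
  [-5*t*exp(-4*t), -2*t*exp(-4*t) + exp(-4*t), -2*t*exp(-4*t)]
  [5*t*exp(-4*t), 2*t*exp(-4*t), 2*t*exp(-4*t) + exp(-4*t)]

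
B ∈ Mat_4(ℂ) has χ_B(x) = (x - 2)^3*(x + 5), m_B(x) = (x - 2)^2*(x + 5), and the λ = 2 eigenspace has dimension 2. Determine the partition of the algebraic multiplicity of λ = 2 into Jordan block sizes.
Block sizes for λ = 2: [2, 1]

Step 1 — from the characteristic polynomial, algebraic multiplicity of λ = 2 is 3. From dim ker(B − (2)·I) = 2, there are exactly 2 Jordan blocks for λ = 2.
Step 2 — from the minimal polynomial, the factor (x − 2)^2 tells us the largest block for λ = 2 has size 2.
Step 3 — with total size 3, 2 blocks, and largest block 2, the block sizes (in nonincreasing order) are [2, 1].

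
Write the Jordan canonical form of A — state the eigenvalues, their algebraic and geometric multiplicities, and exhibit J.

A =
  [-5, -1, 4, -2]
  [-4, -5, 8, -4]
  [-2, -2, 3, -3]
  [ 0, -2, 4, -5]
J_2(-3) ⊕ J_2(-3)

The characteristic polynomial is
  det(x·I − A) = x^4 + 12*x^3 + 54*x^2 + 108*x + 81 = (x + 3)^4

Eigenvalues and multiplicities (the geometric multiplicity of λ is n − rank(A − λI), which equals the number of Jordan blocks for λ):
  λ = -3: algebraic multiplicity = 4, geometric multiplicity = 2

Determining the block sizes for each eigenvalue:
  λ = -3: with am = 4 and gm = 2, the partition is not yet determined (e.g. several partitions of 4 into 2 parts exist). Let N = A − (-3)·I. Computing rank(N^1) = 2, rank(N^2) = 0; the number of blocks of size ≥ j is rank(N^{j−1}) − rank(N^j), giving [2, 2]. So we have 2 block(s) of size 2 → block sizes [2, 2]

Assembling the blocks gives a Jordan form
J =
  [-3,  1,  0,  0]
  [ 0, -3,  0,  0]
  [ 0,  0, -3,  1]
  [ 0,  0,  0, -3]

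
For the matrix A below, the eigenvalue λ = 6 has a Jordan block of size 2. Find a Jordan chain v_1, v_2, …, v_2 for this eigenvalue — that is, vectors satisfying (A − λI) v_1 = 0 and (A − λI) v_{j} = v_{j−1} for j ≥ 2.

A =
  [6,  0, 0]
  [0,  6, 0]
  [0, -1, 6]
A Jordan chain for λ = 6 of length 2:
v_1 = (0, 0, -1)ᵀ
v_2 = (0, 1, 0)ᵀ

Let N = A − (6)·I. We want v_2 with N^2 v_2 = 0 but N^1 v_2 ≠ 0; then v_{j-1} := N · v_j for j = 2, …, 2.

Pick v_2 = (0, 1, 0)ᵀ.
Then v_1 = N · v_2 = (0, 0, -1)ᵀ.

Sanity check: (A − (6)·I) v_1 = (0, 0, 0)ᵀ = 0. ✓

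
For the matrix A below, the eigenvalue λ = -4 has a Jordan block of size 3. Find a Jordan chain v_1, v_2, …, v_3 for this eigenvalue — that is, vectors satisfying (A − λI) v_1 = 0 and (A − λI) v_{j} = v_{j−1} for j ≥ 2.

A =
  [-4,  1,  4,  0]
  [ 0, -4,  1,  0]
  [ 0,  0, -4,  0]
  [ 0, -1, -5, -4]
A Jordan chain for λ = -4 of length 3:
v_1 = (1, 0, 0, -1)ᵀ
v_2 = (4, 1, 0, -5)ᵀ
v_3 = (0, 0, 1, 0)ᵀ

Let N = A − (-4)·I. We want v_3 with N^3 v_3 = 0 but N^2 v_3 ≠ 0; then v_{j-1} := N · v_j for j = 3, …, 2.

Pick v_3 = (0, 0, 1, 0)ᵀ.
Then v_2 = N · v_3 = (4, 1, 0, -5)ᵀ.
Then v_1 = N · v_2 = (1, 0, 0, -1)ᵀ.

Sanity check: (A − (-4)·I) v_1 = (0, 0, 0, 0)ᵀ = 0. ✓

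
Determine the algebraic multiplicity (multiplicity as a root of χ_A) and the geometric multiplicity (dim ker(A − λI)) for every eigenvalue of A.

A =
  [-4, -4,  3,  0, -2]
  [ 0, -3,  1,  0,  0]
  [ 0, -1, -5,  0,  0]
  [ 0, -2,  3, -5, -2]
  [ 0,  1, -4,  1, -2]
λ = -4: alg = 4, geom = 2; λ = -3: alg = 1, geom = 1

Step 1 — factor the characteristic polynomial to read off the algebraic multiplicities:
  χ_A(x) = (x + 3)*(x + 4)^4

Step 2 — compute geometric multiplicities via the rank-nullity identity g(λ) = n − rank(A − λI):
  rank(A − (-4)·I) = 3, so dim ker(A − (-4)·I) = n − 3 = 2
  rank(A − (-3)·I) = 4, so dim ker(A − (-3)·I) = n − 4 = 1

Summary:
  λ = -4: algebraic multiplicity = 4, geometric multiplicity = 2
  λ = -3: algebraic multiplicity = 1, geometric multiplicity = 1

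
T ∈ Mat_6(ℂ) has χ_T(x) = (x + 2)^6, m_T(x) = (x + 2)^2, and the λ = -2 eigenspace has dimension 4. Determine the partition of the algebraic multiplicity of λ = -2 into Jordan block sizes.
Block sizes for λ = -2: [2, 2, 1, 1]

Step 1 — from the characteristic polynomial, algebraic multiplicity of λ = -2 is 6. From dim ker(T − (-2)·I) = 4, there are exactly 4 Jordan blocks for λ = -2.
Step 2 — from the minimal polynomial, the factor (x + 2)^2 tells us the largest block for λ = -2 has size 2.
Step 3 — with total size 6, 4 blocks, and largest block 2, the block sizes (in nonincreasing order) are [2, 2, 1, 1].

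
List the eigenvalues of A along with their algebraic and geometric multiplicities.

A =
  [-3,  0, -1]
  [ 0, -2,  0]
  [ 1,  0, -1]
λ = -2: alg = 3, geom = 2

Step 1 — factor the characteristic polynomial to read off the algebraic multiplicities:
  χ_A(x) = (x + 2)^3

Step 2 — compute geometric multiplicities via the rank-nullity identity g(λ) = n − rank(A − λI):
  rank(A − (-2)·I) = 1, so dim ker(A − (-2)·I) = n − 1 = 2

Summary:
  λ = -2: algebraic multiplicity = 3, geometric multiplicity = 2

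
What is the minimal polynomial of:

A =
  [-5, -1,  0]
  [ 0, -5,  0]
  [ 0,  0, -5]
x^2 + 10*x + 25

The characteristic polynomial is χ_A(x) = (x + 5)^3, so the eigenvalues are known. The minimal polynomial is
  m_A(x) = Π_λ (x − λ)^{k_λ}
where k_λ is the size of the *largest* Jordan block for λ (equivalently, the smallest k with (A − λI)^k v = 0 for every generalised eigenvector v of λ).

  λ = -5: largest Jordan block has size 2, contributing (x + 5)^2

So m_A(x) = (x + 5)^2 = x^2 + 10*x + 25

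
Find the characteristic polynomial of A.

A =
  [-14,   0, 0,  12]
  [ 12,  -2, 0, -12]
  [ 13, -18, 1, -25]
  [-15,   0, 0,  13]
x^4 + 2*x^3 - 3*x^2 - 4*x + 4

Expanding det(x·I − A) (e.g. by cofactor expansion or by noting that A is similar to its Jordan form J, which has the same characteristic polynomial as A) gives
  χ_A(x) = x^4 + 2*x^3 - 3*x^2 - 4*x + 4
which factors as (x - 1)^2*(x + 2)^2. The eigenvalues (with algebraic multiplicities) are λ = -2 with multiplicity 2, λ = 1 with multiplicity 2.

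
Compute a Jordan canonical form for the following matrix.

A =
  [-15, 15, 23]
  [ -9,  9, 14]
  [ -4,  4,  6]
J_3(0)

The characteristic polynomial is
  det(x·I − A) = x^3

Eigenvalues and multiplicities (the geometric multiplicity of λ is n − rank(A − λI), which equals the number of Jordan blocks for λ):
  λ = 0: algebraic multiplicity = 3, geometric multiplicity = 1

Determining the block sizes for each eigenvalue:
  λ = 0: one block (gm = 1), so the single block has size am = 3 → block sizes [3]

Assembling the blocks gives a Jordan form
J =
  [0, 1, 0]
  [0, 0, 1]
  [0, 0, 0]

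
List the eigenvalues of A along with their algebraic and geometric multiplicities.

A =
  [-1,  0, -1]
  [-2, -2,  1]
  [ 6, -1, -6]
λ = -3: alg = 3, geom = 1

Step 1 — factor the characteristic polynomial to read off the algebraic multiplicities:
  χ_A(x) = (x + 3)^3

Step 2 — compute geometric multiplicities via the rank-nullity identity g(λ) = n − rank(A − λI):
  rank(A − (-3)·I) = 2, so dim ker(A − (-3)·I) = n − 2 = 1

Summary:
  λ = -3: algebraic multiplicity = 3, geometric multiplicity = 1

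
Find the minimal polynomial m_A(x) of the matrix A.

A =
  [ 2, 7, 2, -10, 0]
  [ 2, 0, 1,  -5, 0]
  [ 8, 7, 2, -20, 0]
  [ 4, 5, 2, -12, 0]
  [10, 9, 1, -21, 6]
x^4 - 24*x^2 - 64*x - 48

The characteristic polynomial is χ_A(x) = (x - 6)*(x + 2)^4, so the eigenvalues are known. The minimal polynomial is
  m_A(x) = Π_λ (x − λ)^{k_λ}
where k_λ is the size of the *largest* Jordan block for λ (equivalently, the smallest k with (A − λI)^k v = 0 for every generalised eigenvector v of λ).

  λ = -2: largest Jordan block has size 3, contributing (x + 2)^3
  λ = 6: largest Jordan block has size 1, contributing (x − 6)

So m_A(x) = (x - 6)*(x + 2)^3 = x^4 - 24*x^2 - 64*x - 48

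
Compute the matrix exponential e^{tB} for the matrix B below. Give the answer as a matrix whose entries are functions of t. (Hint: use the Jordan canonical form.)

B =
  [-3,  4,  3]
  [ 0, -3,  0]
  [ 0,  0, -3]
e^{tB} =
  [exp(-3*t), 4*t*exp(-3*t), 3*t*exp(-3*t)]
  [0, exp(-3*t), 0]
  [0, 0, exp(-3*t)]

Strategy: write B = P · J · P⁻¹ where J is a Jordan canonical form, so e^{tB} = P · e^{tJ} · P⁻¹, and e^{tJ} can be computed block-by-block.

B has Jordan form
J =
  [-3,  1,  0]
  [ 0, -3,  0]
  [ 0,  0, -3]
(up to reordering of blocks).

Per-block formulas:
  For a 2×2 Jordan block J_2(-3): exp(t · J_2(-3)) = e^(-3t)·(I + t·N), where N is the 2×2 nilpotent shift.
  For a 1×1 block at λ = -3: exp(t · [-3]) = [e^(-3t)].

After assembling e^{tJ} and conjugating by P, we get:

e^{tB} =
  [exp(-3*t), 4*t*exp(-3*t), 3*t*exp(-3*t)]
  [0, exp(-3*t), 0]
  [0, 0, exp(-3*t)]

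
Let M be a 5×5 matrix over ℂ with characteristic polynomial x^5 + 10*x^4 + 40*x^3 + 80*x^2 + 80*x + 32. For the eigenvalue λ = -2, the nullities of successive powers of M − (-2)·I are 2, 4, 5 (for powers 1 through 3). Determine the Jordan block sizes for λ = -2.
Block sizes for λ = -2: [3, 2]

From the dimensions of kernels of powers, the number of Jordan blocks of size at least j is d_j − d_{j−1} where d_j = dim ker(N^j) (with d_0 = 0). Computing the differences gives [2, 2, 1].
The number of blocks of size exactly k is (#blocks of size ≥ k) − (#blocks of size ≥ k + 1), so the partition is: 1 block(s) of size 2, 1 block(s) of size 3.
In nonincreasing order the block sizes are [3, 2].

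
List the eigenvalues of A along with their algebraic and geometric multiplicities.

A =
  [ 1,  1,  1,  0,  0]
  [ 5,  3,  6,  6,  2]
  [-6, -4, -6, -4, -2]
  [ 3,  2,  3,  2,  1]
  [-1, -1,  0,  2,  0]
λ = 0: alg = 5, geom = 2

Step 1 — factor the characteristic polynomial to read off the algebraic multiplicities:
  χ_A(x) = x^5

Step 2 — compute geometric multiplicities via the rank-nullity identity g(λ) = n − rank(A − λI):
  rank(A − (0)·I) = 3, so dim ker(A − (0)·I) = n − 3 = 2

Summary:
  λ = 0: algebraic multiplicity = 5, geometric multiplicity = 2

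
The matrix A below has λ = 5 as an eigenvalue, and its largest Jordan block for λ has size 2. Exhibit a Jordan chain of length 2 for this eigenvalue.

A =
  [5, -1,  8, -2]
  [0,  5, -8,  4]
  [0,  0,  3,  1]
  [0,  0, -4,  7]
A Jordan chain for λ = 5 of length 2:
v_1 = (-1, 0, 0, 0)ᵀ
v_2 = (0, 1, 0, 0)ᵀ

Let N = A − (5)·I. We want v_2 with N^2 v_2 = 0 but N^1 v_2 ≠ 0; then v_{j-1} := N · v_j for j = 2, …, 2.

Pick v_2 = (0, 1, 0, 0)ᵀ.
Then v_1 = N · v_2 = (-1, 0, 0, 0)ᵀ.

Sanity check: (A − (5)·I) v_1 = (0, 0, 0, 0)ᵀ = 0. ✓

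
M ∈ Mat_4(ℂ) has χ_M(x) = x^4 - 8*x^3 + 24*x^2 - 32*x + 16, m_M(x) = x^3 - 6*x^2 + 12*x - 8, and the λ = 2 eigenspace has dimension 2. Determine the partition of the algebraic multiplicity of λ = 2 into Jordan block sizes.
Block sizes for λ = 2: [3, 1]

Step 1 — from the characteristic polynomial, algebraic multiplicity of λ = 2 is 4. From dim ker(M − (2)·I) = 2, there are exactly 2 Jordan blocks for λ = 2.
Step 2 — from the minimal polynomial, the factor (x − 2)^3 tells us the largest block for λ = 2 has size 3.
Step 3 — with total size 4, 2 blocks, and largest block 3, the block sizes (in nonincreasing order) are [3, 1].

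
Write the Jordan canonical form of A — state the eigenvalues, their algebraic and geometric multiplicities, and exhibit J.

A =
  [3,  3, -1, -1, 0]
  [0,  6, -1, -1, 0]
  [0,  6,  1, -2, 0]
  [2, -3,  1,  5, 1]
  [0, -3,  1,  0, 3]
J_1(3) ⊕ J_1(3) ⊕ J_3(4)

The characteristic polynomial is
  det(x·I − A) = x^5 - 18*x^4 + 129*x^3 - 460*x^2 + 816*x - 576 = (x - 4)^3*(x - 3)^2

Eigenvalues and multiplicities (the geometric multiplicity of λ is n − rank(A − λI), which equals the number of Jordan blocks for λ):
  λ = 3: algebraic multiplicity = 2, geometric multiplicity = 2
  λ = 4: algebraic multiplicity = 3, geometric multiplicity = 1

Determining the block sizes for each eigenvalue:
  λ = 3: gm = am = 2, so every block has size 1 → block sizes [1, 1]
  λ = 4: one block (gm = 1), so the single block has size am = 3 → block sizes [3]

Assembling the blocks gives a Jordan form
J =
  [3, 0, 0, 0, 0]
  [0, 3, 0, 0, 0]
  [0, 0, 4, 1, 0]
  [0, 0, 0, 4, 1]
  [0, 0, 0, 0, 4]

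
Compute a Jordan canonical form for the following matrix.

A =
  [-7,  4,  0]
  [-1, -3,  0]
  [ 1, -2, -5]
J_2(-5) ⊕ J_1(-5)

The characteristic polynomial is
  det(x·I − A) = x^3 + 15*x^2 + 75*x + 125 = (x + 5)^3

Eigenvalues and multiplicities (the geometric multiplicity of λ is n − rank(A − λI), which equals the number of Jordan blocks for λ):
  λ = -5: algebraic multiplicity = 3, geometric multiplicity = 2

Determining the block sizes for each eigenvalue:
  λ = -5: 2 blocks summing to 3 forces exactly one block of size 2 and the rest size 1 → block sizes [2, 1]

Assembling the blocks gives a Jordan form
J =
  [-5,  1,  0]
  [ 0, -5,  0]
  [ 0,  0, -5]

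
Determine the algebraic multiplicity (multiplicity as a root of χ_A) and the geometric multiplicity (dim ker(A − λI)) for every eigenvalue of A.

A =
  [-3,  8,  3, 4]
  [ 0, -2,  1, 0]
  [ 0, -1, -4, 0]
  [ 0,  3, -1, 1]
λ = -3: alg = 3, geom = 1; λ = 1: alg = 1, geom = 1

Step 1 — factor the characteristic polynomial to read off the algebraic multiplicities:
  χ_A(x) = (x - 1)*(x + 3)^3

Step 2 — compute geometric multiplicities via the rank-nullity identity g(λ) = n − rank(A − λI):
  rank(A − (-3)·I) = 3, so dim ker(A − (-3)·I) = n − 3 = 1
  rank(A − (1)·I) = 3, so dim ker(A − (1)·I) = n − 3 = 1

Summary:
  λ = -3: algebraic multiplicity = 3, geometric multiplicity = 1
  λ = 1: algebraic multiplicity = 1, geometric multiplicity = 1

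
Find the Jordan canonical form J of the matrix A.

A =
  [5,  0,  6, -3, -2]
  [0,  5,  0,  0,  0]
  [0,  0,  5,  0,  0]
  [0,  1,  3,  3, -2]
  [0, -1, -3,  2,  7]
J_3(5) ⊕ J_1(5) ⊕ J_1(5)

The characteristic polynomial is
  det(x·I − A) = x^5 - 25*x^4 + 250*x^3 - 1250*x^2 + 3125*x - 3125 = (x - 5)^5

Eigenvalues and multiplicities (the geometric multiplicity of λ is n − rank(A − λI), which equals the number of Jordan blocks for λ):
  λ = 5: algebraic multiplicity = 5, geometric multiplicity = 3

Determining the block sizes for each eigenvalue:
  λ = 5: with am = 5 and gm = 3, the partition is not yet determined (e.g. several partitions of 5 into 3 parts exist). Let N = A − (5)·I. Computing rank(N^1) = 2, rank(N^2) = 1, rank(N^3) = 0; the number of blocks of size ≥ j is rank(N^{j−1}) − rank(N^j), giving [3, 1, 1]. So we have 1 block(s) of size 3, 2 block(s) of size 1 → block sizes [3, 1, 1]

Assembling the blocks gives a Jordan form
J =
  [5, 1, 0, 0, 0]
  [0, 5, 1, 0, 0]
  [0, 0, 5, 0, 0]
  [0, 0, 0, 5, 0]
  [0, 0, 0, 0, 5]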